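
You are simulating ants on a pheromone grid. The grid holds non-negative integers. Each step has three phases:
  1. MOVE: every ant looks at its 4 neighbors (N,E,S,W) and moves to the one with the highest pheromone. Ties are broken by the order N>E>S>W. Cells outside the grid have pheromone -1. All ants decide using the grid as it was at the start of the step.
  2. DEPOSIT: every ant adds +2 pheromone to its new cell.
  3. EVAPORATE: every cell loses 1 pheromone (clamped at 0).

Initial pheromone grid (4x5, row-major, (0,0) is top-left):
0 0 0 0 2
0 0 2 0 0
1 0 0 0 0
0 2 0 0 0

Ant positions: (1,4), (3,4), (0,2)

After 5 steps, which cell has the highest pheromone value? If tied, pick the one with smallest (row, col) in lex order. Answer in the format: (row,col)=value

Step 1: ant0:(1,4)->N->(0,4) | ant1:(3,4)->N->(2,4) | ant2:(0,2)->S->(1,2)
  grid max=3 at (0,4)
Step 2: ant0:(0,4)->S->(1,4) | ant1:(2,4)->N->(1,4) | ant2:(1,2)->N->(0,2)
  grid max=3 at (1,4)
Step 3: ant0:(1,4)->N->(0,4) | ant1:(1,4)->N->(0,4) | ant2:(0,2)->S->(1,2)
  grid max=5 at (0,4)
Step 4: ant0:(0,4)->S->(1,4) | ant1:(0,4)->S->(1,4) | ant2:(1,2)->N->(0,2)
  grid max=5 at (1,4)
Step 5: ant0:(1,4)->N->(0,4) | ant1:(1,4)->N->(0,4) | ant2:(0,2)->S->(1,2)
  grid max=7 at (0,4)
Final grid:
  0 0 0 0 7
  0 0 3 0 4
  0 0 0 0 0
  0 0 0 0 0
Max pheromone 7 at (0,4)

Answer: (0,4)=7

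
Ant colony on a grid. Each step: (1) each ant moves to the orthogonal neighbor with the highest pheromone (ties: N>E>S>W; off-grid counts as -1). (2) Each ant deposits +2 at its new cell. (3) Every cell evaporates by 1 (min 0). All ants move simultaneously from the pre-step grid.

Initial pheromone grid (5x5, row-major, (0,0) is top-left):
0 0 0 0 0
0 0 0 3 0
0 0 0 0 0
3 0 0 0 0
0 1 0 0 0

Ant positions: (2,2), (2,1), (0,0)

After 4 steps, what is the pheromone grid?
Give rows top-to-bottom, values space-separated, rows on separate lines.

After step 1: ants at (1,2),(1,1),(0,1)
  0 1 0 0 0
  0 1 1 2 0
  0 0 0 0 0
  2 0 0 0 0
  0 0 0 0 0
After step 2: ants at (1,3),(0,1),(1,1)
  0 2 0 0 0
  0 2 0 3 0
  0 0 0 0 0
  1 0 0 0 0
  0 0 0 0 0
After step 3: ants at (0,3),(1,1),(0,1)
  0 3 0 1 0
  0 3 0 2 0
  0 0 0 0 0
  0 0 0 0 0
  0 0 0 0 0
After step 4: ants at (1,3),(0,1),(1,1)
  0 4 0 0 0
  0 4 0 3 0
  0 0 0 0 0
  0 0 0 0 0
  0 0 0 0 0

0 4 0 0 0
0 4 0 3 0
0 0 0 0 0
0 0 0 0 0
0 0 0 0 0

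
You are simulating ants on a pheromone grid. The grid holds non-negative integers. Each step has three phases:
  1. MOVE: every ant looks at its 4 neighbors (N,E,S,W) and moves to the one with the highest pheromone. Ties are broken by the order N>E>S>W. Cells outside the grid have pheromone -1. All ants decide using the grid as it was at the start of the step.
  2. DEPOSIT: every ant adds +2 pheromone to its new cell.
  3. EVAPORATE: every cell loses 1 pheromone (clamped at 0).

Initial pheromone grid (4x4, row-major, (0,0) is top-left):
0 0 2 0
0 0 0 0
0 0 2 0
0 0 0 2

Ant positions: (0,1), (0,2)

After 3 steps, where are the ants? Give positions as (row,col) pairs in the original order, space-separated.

Step 1: ant0:(0,1)->E->(0,2) | ant1:(0,2)->E->(0,3)
  grid max=3 at (0,2)
Step 2: ant0:(0,2)->E->(0,3) | ant1:(0,3)->W->(0,2)
  grid max=4 at (0,2)
Step 3: ant0:(0,3)->W->(0,2) | ant1:(0,2)->E->(0,3)
  grid max=5 at (0,2)

(0,2) (0,3)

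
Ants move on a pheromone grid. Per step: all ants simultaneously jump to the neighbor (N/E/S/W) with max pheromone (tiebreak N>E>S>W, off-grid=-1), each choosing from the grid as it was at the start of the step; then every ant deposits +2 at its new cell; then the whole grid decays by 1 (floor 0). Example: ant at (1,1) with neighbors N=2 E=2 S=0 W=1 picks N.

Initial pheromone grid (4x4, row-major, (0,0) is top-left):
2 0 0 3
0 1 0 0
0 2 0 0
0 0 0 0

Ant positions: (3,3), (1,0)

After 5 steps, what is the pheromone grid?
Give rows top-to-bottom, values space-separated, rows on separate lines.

After step 1: ants at (2,3),(0,0)
  3 0 0 2
  0 0 0 0
  0 1 0 1
  0 0 0 0
After step 2: ants at (1,3),(0,1)
  2 1 0 1
  0 0 0 1
  0 0 0 0
  0 0 0 0
After step 3: ants at (0,3),(0,0)
  3 0 0 2
  0 0 0 0
  0 0 0 0
  0 0 0 0
After step 4: ants at (1,3),(0,1)
  2 1 0 1
  0 0 0 1
  0 0 0 0
  0 0 0 0
After step 5: ants at (0,3),(0,0)
  3 0 0 2
  0 0 0 0
  0 0 0 0
  0 0 0 0

3 0 0 2
0 0 0 0
0 0 0 0
0 0 0 0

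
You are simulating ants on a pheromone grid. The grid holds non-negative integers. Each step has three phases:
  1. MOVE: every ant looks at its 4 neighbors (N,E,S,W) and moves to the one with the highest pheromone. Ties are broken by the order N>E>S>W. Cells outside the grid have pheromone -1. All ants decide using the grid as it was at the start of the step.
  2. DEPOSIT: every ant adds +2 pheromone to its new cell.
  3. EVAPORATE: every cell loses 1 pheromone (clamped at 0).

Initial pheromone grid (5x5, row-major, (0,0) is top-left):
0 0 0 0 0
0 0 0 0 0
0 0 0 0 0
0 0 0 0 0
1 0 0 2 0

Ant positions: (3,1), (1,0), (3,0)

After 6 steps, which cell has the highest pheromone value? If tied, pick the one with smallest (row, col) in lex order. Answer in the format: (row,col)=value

Step 1: ant0:(3,1)->N->(2,1) | ant1:(1,0)->N->(0,0) | ant2:(3,0)->S->(4,0)
  grid max=2 at (4,0)
Step 2: ant0:(2,1)->N->(1,1) | ant1:(0,0)->E->(0,1) | ant2:(4,0)->N->(3,0)
  grid max=1 at (0,1)
Step 3: ant0:(1,1)->N->(0,1) | ant1:(0,1)->S->(1,1) | ant2:(3,0)->S->(4,0)
  grid max=2 at (0,1)
Step 4: ant0:(0,1)->S->(1,1) | ant1:(1,1)->N->(0,1) | ant2:(4,0)->N->(3,0)
  grid max=3 at (0,1)
Step 5: ant0:(1,1)->N->(0,1) | ant1:(0,1)->S->(1,1) | ant2:(3,0)->S->(4,0)
  grid max=4 at (0,1)
Step 6: ant0:(0,1)->S->(1,1) | ant1:(1,1)->N->(0,1) | ant2:(4,0)->N->(3,0)
  grid max=5 at (0,1)
Final grid:
  0 5 0 0 0
  0 5 0 0 0
  0 0 0 0 0
  1 0 0 0 0
  1 0 0 0 0
Max pheromone 5 at (0,1)

Answer: (0,1)=5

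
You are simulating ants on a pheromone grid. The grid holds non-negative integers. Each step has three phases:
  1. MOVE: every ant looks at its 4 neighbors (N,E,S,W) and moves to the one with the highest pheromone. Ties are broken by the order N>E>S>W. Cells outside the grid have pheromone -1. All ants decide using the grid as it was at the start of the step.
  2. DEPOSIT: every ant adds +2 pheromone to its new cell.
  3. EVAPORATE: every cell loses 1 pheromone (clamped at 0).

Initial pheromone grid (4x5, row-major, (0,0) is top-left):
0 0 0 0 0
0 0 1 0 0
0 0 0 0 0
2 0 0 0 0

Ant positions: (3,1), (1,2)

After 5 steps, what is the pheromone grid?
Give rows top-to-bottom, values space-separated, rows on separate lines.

After step 1: ants at (3,0),(0,2)
  0 0 1 0 0
  0 0 0 0 0
  0 0 0 0 0
  3 0 0 0 0
After step 2: ants at (2,0),(0,3)
  0 0 0 1 0
  0 0 0 0 0
  1 0 0 0 0
  2 0 0 0 0
After step 3: ants at (3,0),(0,4)
  0 0 0 0 1
  0 0 0 0 0
  0 0 0 0 0
  3 0 0 0 0
After step 4: ants at (2,0),(1,4)
  0 0 0 0 0
  0 0 0 0 1
  1 0 0 0 0
  2 0 0 0 0
After step 5: ants at (3,0),(0,4)
  0 0 0 0 1
  0 0 0 0 0
  0 0 0 0 0
  3 0 0 0 0

0 0 0 0 1
0 0 0 0 0
0 0 0 0 0
3 0 0 0 0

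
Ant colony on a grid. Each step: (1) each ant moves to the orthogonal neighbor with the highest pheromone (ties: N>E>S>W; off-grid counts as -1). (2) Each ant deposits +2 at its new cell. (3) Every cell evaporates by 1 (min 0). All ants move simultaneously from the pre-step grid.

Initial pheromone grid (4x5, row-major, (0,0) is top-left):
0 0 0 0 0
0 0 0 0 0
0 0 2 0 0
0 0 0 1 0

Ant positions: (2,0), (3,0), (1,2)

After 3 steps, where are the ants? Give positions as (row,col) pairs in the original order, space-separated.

Step 1: ant0:(2,0)->N->(1,0) | ant1:(3,0)->N->(2,0) | ant2:(1,2)->S->(2,2)
  grid max=3 at (2,2)
Step 2: ant0:(1,0)->S->(2,0) | ant1:(2,0)->N->(1,0) | ant2:(2,2)->N->(1,2)
  grid max=2 at (1,0)
Step 3: ant0:(2,0)->N->(1,0) | ant1:(1,0)->S->(2,0) | ant2:(1,2)->S->(2,2)
  grid max=3 at (1,0)

(1,0) (2,0) (2,2)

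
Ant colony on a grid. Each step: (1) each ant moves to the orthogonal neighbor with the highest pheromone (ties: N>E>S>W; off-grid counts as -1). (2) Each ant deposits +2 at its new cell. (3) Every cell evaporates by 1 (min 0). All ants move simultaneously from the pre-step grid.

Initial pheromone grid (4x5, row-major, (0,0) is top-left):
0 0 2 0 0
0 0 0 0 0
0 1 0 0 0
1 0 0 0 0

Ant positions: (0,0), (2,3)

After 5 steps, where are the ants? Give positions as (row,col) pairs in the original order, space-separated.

Step 1: ant0:(0,0)->E->(0,1) | ant1:(2,3)->N->(1,3)
  grid max=1 at (0,1)
Step 2: ant0:(0,1)->E->(0,2) | ant1:(1,3)->N->(0,3)
  grid max=2 at (0,2)
Step 3: ant0:(0,2)->E->(0,3) | ant1:(0,3)->W->(0,2)
  grid max=3 at (0,2)
Step 4: ant0:(0,3)->W->(0,2) | ant1:(0,2)->E->(0,3)
  grid max=4 at (0,2)
Step 5: ant0:(0,2)->E->(0,3) | ant1:(0,3)->W->(0,2)
  grid max=5 at (0,2)

(0,3) (0,2)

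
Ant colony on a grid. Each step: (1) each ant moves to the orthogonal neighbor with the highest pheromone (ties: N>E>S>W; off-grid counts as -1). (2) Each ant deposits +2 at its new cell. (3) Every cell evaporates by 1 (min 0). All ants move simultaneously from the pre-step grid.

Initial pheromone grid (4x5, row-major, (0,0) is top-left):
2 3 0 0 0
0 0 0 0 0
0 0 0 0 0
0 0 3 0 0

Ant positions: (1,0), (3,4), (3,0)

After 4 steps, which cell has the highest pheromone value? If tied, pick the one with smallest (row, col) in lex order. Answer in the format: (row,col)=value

Step 1: ant0:(1,0)->N->(0,0) | ant1:(3,4)->N->(2,4) | ant2:(3,0)->N->(2,0)
  grid max=3 at (0,0)
Step 2: ant0:(0,0)->E->(0,1) | ant1:(2,4)->N->(1,4) | ant2:(2,0)->N->(1,0)
  grid max=3 at (0,1)
Step 3: ant0:(0,1)->W->(0,0) | ant1:(1,4)->N->(0,4) | ant2:(1,0)->N->(0,0)
  grid max=5 at (0,0)
Step 4: ant0:(0,0)->E->(0,1) | ant1:(0,4)->S->(1,4) | ant2:(0,0)->E->(0,1)
  grid max=5 at (0,1)
Final grid:
  4 5 0 0 0
  0 0 0 0 1
  0 0 0 0 0
  0 0 0 0 0
Max pheromone 5 at (0,1)

Answer: (0,1)=5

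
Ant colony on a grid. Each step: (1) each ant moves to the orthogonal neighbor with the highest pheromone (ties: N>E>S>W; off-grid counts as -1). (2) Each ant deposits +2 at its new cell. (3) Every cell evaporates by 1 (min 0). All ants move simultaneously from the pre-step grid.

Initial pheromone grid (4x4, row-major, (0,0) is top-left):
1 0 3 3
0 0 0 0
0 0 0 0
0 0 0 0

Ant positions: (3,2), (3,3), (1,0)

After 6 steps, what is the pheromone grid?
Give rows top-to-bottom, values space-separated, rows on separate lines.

After step 1: ants at (2,2),(2,3),(0,0)
  2 0 2 2
  0 0 0 0
  0 0 1 1
  0 0 0 0
After step 2: ants at (2,3),(2,2),(0,1)
  1 1 1 1
  0 0 0 0
  0 0 2 2
  0 0 0 0
After step 3: ants at (2,2),(2,3),(0,2)
  0 0 2 0
  0 0 0 0
  0 0 3 3
  0 0 0 0
After step 4: ants at (2,3),(2,2),(0,3)
  0 0 1 1
  0 0 0 0
  0 0 4 4
  0 0 0 0
After step 5: ants at (2,2),(2,3),(0,2)
  0 0 2 0
  0 0 0 0
  0 0 5 5
  0 0 0 0
After step 6: ants at (2,3),(2,2),(0,3)
  0 0 1 1
  0 0 0 0
  0 0 6 6
  0 0 0 0

0 0 1 1
0 0 0 0
0 0 6 6
0 0 0 0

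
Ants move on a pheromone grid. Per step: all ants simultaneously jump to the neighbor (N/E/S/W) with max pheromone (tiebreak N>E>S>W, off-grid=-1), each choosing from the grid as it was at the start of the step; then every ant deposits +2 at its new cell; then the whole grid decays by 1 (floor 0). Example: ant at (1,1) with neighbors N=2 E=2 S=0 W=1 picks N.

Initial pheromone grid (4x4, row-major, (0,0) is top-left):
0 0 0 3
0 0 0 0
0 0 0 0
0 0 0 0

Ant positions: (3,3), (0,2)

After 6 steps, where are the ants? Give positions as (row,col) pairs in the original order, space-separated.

Step 1: ant0:(3,3)->N->(2,3) | ant1:(0,2)->E->(0,3)
  grid max=4 at (0,3)
Step 2: ant0:(2,3)->N->(1,3) | ant1:(0,3)->S->(1,3)
  grid max=3 at (0,3)
Step 3: ant0:(1,3)->N->(0,3) | ant1:(1,3)->N->(0,3)
  grid max=6 at (0,3)
Step 4: ant0:(0,3)->S->(1,3) | ant1:(0,3)->S->(1,3)
  grid max=5 at (0,3)
Step 5: ant0:(1,3)->N->(0,3) | ant1:(1,3)->N->(0,3)
  grid max=8 at (0,3)
Step 6: ant0:(0,3)->S->(1,3) | ant1:(0,3)->S->(1,3)
  grid max=7 at (0,3)

(1,3) (1,3)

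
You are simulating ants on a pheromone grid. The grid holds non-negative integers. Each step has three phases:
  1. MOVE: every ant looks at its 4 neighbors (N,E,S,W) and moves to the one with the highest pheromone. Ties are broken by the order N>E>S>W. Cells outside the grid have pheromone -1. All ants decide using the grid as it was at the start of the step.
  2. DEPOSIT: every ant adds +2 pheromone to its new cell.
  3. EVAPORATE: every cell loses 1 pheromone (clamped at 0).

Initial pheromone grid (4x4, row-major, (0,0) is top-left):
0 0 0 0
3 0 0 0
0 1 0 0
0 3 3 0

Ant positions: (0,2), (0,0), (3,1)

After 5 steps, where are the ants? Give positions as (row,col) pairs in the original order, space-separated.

Step 1: ant0:(0,2)->E->(0,3) | ant1:(0,0)->S->(1,0) | ant2:(3,1)->E->(3,2)
  grid max=4 at (1,0)
Step 2: ant0:(0,3)->S->(1,3) | ant1:(1,0)->N->(0,0) | ant2:(3,2)->W->(3,1)
  grid max=3 at (1,0)
Step 3: ant0:(1,3)->N->(0,3) | ant1:(0,0)->S->(1,0) | ant2:(3,1)->E->(3,2)
  grid max=4 at (1,0)
Step 4: ant0:(0,3)->S->(1,3) | ant1:(1,0)->N->(0,0) | ant2:(3,2)->W->(3,1)
  grid max=3 at (1,0)
Step 5: ant0:(1,3)->N->(0,3) | ant1:(0,0)->S->(1,0) | ant2:(3,1)->E->(3,2)
  grid max=4 at (1,0)

(0,3) (1,0) (3,2)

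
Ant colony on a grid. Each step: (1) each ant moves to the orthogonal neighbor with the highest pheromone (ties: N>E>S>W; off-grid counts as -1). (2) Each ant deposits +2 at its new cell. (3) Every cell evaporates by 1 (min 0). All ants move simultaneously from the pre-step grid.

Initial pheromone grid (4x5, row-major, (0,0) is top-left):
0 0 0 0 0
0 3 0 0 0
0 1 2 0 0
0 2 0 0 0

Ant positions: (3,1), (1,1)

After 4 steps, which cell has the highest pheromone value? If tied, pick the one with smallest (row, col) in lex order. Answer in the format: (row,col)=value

Step 1: ant0:(3,1)->N->(2,1) | ant1:(1,1)->S->(2,1)
  grid max=4 at (2,1)
Step 2: ant0:(2,1)->N->(1,1) | ant1:(2,1)->N->(1,1)
  grid max=5 at (1,1)
Step 3: ant0:(1,1)->S->(2,1) | ant1:(1,1)->S->(2,1)
  grid max=6 at (2,1)
Step 4: ant0:(2,1)->N->(1,1) | ant1:(2,1)->N->(1,1)
  grid max=7 at (1,1)
Final grid:
  0 0 0 0 0
  0 7 0 0 0
  0 5 0 0 0
  0 0 0 0 0
Max pheromone 7 at (1,1)

Answer: (1,1)=7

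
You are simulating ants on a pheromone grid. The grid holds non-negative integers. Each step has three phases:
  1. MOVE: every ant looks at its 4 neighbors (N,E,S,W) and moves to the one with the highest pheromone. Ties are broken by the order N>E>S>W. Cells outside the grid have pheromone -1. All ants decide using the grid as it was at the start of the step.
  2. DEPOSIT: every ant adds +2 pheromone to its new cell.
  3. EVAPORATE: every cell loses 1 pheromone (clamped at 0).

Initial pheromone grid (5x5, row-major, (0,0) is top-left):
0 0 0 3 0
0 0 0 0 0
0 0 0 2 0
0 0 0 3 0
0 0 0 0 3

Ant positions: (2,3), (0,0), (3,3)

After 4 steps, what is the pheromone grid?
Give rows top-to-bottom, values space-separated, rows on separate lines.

After step 1: ants at (3,3),(0,1),(2,3)
  0 1 0 2 0
  0 0 0 0 0
  0 0 0 3 0
  0 0 0 4 0
  0 0 0 0 2
After step 2: ants at (2,3),(0,2),(3,3)
  0 0 1 1 0
  0 0 0 0 0
  0 0 0 4 0
  0 0 0 5 0
  0 0 0 0 1
After step 3: ants at (3,3),(0,3),(2,3)
  0 0 0 2 0
  0 0 0 0 0
  0 0 0 5 0
  0 0 0 6 0
  0 0 0 0 0
After step 4: ants at (2,3),(0,4),(3,3)
  0 0 0 1 1
  0 0 0 0 0
  0 0 0 6 0
  0 0 0 7 0
  0 0 0 0 0

0 0 0 1 1
0 0 0 0 0
0 0 0 6 0
0 0 0 7 0
0 0 0 0 0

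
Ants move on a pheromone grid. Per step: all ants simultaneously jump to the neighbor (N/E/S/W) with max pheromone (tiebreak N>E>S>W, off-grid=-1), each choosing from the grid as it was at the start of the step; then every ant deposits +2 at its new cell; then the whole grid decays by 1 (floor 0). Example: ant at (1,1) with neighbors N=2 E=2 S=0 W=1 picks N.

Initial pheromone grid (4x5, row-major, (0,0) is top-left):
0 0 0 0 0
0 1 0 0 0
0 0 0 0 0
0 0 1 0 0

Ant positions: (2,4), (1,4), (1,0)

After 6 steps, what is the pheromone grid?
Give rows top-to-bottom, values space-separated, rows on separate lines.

After step 1: ants at (1,4),(0,4),(1,1)
  0 0 0 0 1
  0 2 0 0 1
  0 0 0 0 0
  0 0 0 0 0
After step 2: ants at (0,4),(1,4),(0,1)
  0 1 0 0 2
  0 1 0 0 2
  0 0 0 0 0
  0 0 0 0 0
After step 3: ants at (1,4),(0,4),(1,1)
  0 0 0 0 3
  0 2 0 0 3
  0 0 0 0 0
  0 0 0 0 0
After step 4: ants at (0,4),(1,4),(0,1)
  0 1 0 0 4
  0 1 0 0 4
  0 0 0 0 0
  0 0 0 0 0
After step 5: ants at (1,4),(0,4),(1,1)
  0 0 0 0 5
  0 2 0 0 5
  0 0 0 0 0
  0 0 0 0 0
After step 6: ants at (0,4),(1,4),(0,1)
  0 1 0 0 6
  0 1 0 0 6
  0 0 0 0 0
  0 0 0 0 0

0 1 0 0 6
0 1 0 0 6
0 0 0 0 0
0 0 0 0 0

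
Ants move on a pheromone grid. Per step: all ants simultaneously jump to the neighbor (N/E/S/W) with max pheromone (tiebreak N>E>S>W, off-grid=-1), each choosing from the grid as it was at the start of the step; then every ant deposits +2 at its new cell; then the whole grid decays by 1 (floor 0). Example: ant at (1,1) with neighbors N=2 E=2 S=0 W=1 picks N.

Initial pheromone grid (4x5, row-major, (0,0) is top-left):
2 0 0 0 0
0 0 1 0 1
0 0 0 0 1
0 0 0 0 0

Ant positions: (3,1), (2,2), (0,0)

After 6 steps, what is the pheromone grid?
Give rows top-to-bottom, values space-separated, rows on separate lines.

After step 1: ants at (2,1),(1,2),(0,1)
  1 1 0 0 0
  0 0 2 0 0
  0 1 0 0 0
  0 0 0 0 0
After step 2: ants at (1,1),(0,2),(0,0)
  2 0 1 0 0
  0 1 1 0 0
  0 0 0 0 0
  0 0 0 0 0
After step 3: ants at (1,2),(1,2),(0,1)
  1 1 0 0 0
  0 0 4 0 0
  0 0 0 0 0
  0 0 0 0 0
After step 4: ants at (0,2),(0,2),(0,0)
  2 0 3 0 0
  0 0 3 0 0
  0 0 0 0 0
  0 0 0 0 0
After step 5: ants at (1,2),(1,2),(0,1)
  1 1 2 0 0
  0 0 6 0 0
  0 0 0 0 0
  0 0 0 0 0
After step 6: ants at (0,2),(0,2),(0,2)
  0 0 7 0 0
  0 0 5 0 0
  0 0 0 0 0
  0 0 0 0 0

0 0 7 0 0
0 0 5 0 0
0 0 0 0 0
0 0 0 0 0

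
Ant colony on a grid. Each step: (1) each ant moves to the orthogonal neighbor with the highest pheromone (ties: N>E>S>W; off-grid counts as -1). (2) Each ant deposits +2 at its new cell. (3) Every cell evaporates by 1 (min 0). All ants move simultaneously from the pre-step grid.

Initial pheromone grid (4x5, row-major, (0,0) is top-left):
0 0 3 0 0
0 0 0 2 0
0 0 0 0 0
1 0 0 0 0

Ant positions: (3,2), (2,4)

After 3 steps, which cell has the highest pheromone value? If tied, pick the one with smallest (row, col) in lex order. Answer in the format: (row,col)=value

Answer: (1,3)=3

Derivation:
Step 1: ant0:(3,2)->N->(2,2) | ant1:(2,4)->N->(1,4)
  grid max=2 at (0,2)
Step 2: ant0:(2,2)->N->(1,2) | ant1:(1,4)->W->(1,3)
  grid max=2 at (1,3)
Step 3: ant0:(1,2)->E->(1,3) | ant1:(1,3)->W->(1,2)
  grid max=3 at (1,3)
Final grid:
  0 0 0 0 0
  0 0 2 3 0
  0 0 0 0 0
  0 0 0 0 0
Max pheromone 3 at (1,3)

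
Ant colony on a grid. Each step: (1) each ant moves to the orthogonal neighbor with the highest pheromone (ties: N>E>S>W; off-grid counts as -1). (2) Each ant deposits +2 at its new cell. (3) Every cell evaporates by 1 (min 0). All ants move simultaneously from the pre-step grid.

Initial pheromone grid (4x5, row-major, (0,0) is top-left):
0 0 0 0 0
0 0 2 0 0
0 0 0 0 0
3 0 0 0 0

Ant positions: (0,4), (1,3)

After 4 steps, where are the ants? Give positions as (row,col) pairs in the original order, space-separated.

Step 1: ant0:(0,4)->S->(1,4) | ant1:(1,3)->W->(1,2)
  grid max=3 at (1,2)
Step 2: ant0:(1,4)->N->(0,4) | ant1:(1,2)->N->(0,2)
  grid max=2 at (1,2)
Step 3: ant0:(0,4)->S->(1,4) | ant1:(0,2)->S->(1,2)
  grid max=3 at (1,2)
Step 4: ant0:(1,4)->N->(0,4) | ant1:(1,2)->N->(0,2)
  grid max=2 at (1,2)

(0,4) (0,2)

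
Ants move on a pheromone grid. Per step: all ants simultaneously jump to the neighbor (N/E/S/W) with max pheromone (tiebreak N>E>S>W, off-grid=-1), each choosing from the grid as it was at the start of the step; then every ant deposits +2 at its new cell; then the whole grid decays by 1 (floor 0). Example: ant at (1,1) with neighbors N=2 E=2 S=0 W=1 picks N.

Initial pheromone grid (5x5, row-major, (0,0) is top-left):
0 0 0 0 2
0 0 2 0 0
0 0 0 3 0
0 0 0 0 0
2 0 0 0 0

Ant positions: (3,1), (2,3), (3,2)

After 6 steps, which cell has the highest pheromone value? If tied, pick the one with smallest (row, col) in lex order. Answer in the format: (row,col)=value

Answer: (2,3)=13

Derivation:
Step 1: ant0:(3,1)->N->(2,1) | ant1:(2,3)->N->(1,3) | ant2:(3,2)->N->(2,2)
  grid max=2 at (2,3)
Step 2: ant0:(2,1)->E->(2,2) | ant1:(1,3)->S->(2,3) | ant2:(2,2)->E->(2,3)
  grid max=5 at (2,3)
Step 3: ant0:(2,2)->E->(2,3) | ant1:(2,3)->W->(2,2) | ant2:(2,3)->W->(2,2)
  grid max=6 at (2,3)
Step 4: ant0:(2,3)->W->(2,2) | ant1:(2,2)->E->(2,3) | ant2:(2,2)->E->(2,3)
  grid max=9 at (2,3)
Step 5: ant0:(2,2)->E->(2,3) | ant1:(2,3)->W->(2,2) | ant2:(2,3)->W->(2,2)
  grid max=10 at (2,3)
Step 6: ant0:(2,3)->W->(2,2) | ant1:(2,2)->E->(2,3) | ant2:(2,2)->E->(2,3)
  grid max=13 at (2,3)
Final grid:
  0 0 0 0 0
  0 0 0 0 0
  0 0 10 13 0
  0 0 0 0 0
  0 0 0 0 0
Max pheromone 13 at (2,3)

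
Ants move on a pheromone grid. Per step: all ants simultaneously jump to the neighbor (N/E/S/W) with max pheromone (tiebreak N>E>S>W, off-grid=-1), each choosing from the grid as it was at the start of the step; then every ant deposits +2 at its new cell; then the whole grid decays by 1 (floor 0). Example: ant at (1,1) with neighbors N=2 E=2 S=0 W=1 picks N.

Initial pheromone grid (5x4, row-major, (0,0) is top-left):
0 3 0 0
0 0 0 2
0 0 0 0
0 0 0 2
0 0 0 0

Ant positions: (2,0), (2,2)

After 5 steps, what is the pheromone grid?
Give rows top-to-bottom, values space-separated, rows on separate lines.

After step 1: ants at (1,0),(1,2)
  0 2 0 0
  1 0 1 1
  0 0 0 0
  0 0 0 1
  0 0 0 0
After step 2: ants at (0,0),(1,3)
  1 1 0 0
  0 0 0 2
  0 0 0 0
  0 0 0 0
  0 0 0 0
After step 3: ants at (0,1),(0,3)
  0 2 0 1
  0 0 0 1
  0 0 0 0
  0 0 0 0
  0 0 0 0
After step 4: ants at (0,2),(1,3)
  0 1 1 0
  0 0 0 2
  0 0 0 0
  0 0 0 0
  0 0 0 0
After step 5: ants at (0,1),(0,3)
  0 2 0 1
  0 0 0 1
  0 0 0 0
  0 0 0 0
  0 0 0 0

0 2 0 1
0 0 0 1
0 0 0 0
0 0 0 0
0 0 0 0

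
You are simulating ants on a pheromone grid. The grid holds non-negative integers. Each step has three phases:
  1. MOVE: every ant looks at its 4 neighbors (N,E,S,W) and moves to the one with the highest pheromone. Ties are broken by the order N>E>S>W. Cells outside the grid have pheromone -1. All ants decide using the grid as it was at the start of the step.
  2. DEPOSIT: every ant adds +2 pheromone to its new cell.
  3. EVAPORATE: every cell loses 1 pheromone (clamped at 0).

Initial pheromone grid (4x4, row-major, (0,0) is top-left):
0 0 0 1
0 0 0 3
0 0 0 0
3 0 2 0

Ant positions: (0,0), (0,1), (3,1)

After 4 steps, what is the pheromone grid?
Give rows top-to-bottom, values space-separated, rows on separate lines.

After step 1: ants at (0,1),(0,2),(3,0)
  0 1 1 0
  0 0 0 2
  0 0 0 0
  4 0 1 0
After step 2: ants at (0,2),(0,1),(2,0)
  0 2 2 0
  0 0 0 1
  1 0 0 0
  3 0 0 0
After step 3: ants at (0,1),(0,2),(3,0)
  0 3 3 0
  0 0 0 0
  0 0 0 0
  4 0 0 0
After step 4: ants at (0,2),(0,1),(2,0)
  0 4 4 0
  0 0 0 0
  1 0 0 0
  3 0 0 0

0 4 4 0
0 0 0 0
1 0 0 0
3 0 0 0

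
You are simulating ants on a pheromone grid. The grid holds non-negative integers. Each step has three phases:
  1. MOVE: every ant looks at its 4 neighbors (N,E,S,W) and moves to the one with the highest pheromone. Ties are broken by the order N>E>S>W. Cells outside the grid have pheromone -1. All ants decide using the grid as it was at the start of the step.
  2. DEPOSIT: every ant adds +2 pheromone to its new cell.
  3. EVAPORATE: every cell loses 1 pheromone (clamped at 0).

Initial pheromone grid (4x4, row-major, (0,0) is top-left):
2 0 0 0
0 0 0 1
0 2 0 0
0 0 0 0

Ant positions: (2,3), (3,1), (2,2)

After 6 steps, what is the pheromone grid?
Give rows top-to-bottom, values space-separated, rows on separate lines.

After step 1: ants at (1,3),(2,1),(2,1)
  1 0 0 0
  0 0 0 2
  0 5 0 0
  0 0 0 0
After step 2: ants at (0,3),(1,1),(1,1)
  0 0 0 1
  0 3 0 1
  0 4 0 0
  0 0 0 0
After step 3: ants at (1,3),(2,1),(2,1)
  0 0 0 0
  0 2 0 2
  0 7 0 0
  0 0 0 0
After step 4: ants at (0,3),(1,1),(1,1)
  0 0 0 1
  0 5 0 1
  0 6 0 0
  0 0 0 0
After step 5: ants at (1,3),(2,1),(2,1)
  0 0 0 0
  0 4 0 2
  0 9 0 0
  0 0 0 0
After step 6: ants at (0,3),(1,1),(1,1)
  0 0 0 1
  0 7 0 1
  0 8 0 0
  0 0 0 0

0 0 0 1
0 7 0 1
0 8 0 0
0 0 0 0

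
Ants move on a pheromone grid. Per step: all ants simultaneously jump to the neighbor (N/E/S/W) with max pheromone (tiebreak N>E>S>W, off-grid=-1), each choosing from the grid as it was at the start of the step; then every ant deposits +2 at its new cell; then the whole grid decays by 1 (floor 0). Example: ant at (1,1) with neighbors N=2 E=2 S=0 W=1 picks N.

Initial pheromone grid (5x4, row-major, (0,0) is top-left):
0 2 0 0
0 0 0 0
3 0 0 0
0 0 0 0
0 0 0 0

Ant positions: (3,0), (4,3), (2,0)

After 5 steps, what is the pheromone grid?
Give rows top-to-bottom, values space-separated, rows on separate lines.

After step 1: ants at (2,0),(3,3),(1,0)
  0 1 0 0
  1 0 0 0
  4 0 0 0
  0 0 0 1
  0 0 0 0
After step 2: ants at (1,0),(2,3),(2,0)
  0 0 0 0
  2 0 0 0
  5 0 0 1
  0 0 0 0
  0 0 0 0
After step 3: ants at (2,0),(1,3),(1,0)
  0 0 0 0
  3 0 0 1
  6 0 0 0
  0 0 0 0
  0 0 0 0
After step 4: ants at (1,0),(0,3),(2,0)
  0 0 0 1
  4 0 0 0
  7 0 0 0
  0 0 0 0
  0 0 0 0
After step 5: ants at (2,0),(1,3),(1,0)
  0 0 0 0
  5 0 0 1
  8 0 0 0
  0 0 0 0
  0 0 0 0

0 0 0 0
5 0 0 1
8 0 0 0
0 0 0 0
0 0 0 0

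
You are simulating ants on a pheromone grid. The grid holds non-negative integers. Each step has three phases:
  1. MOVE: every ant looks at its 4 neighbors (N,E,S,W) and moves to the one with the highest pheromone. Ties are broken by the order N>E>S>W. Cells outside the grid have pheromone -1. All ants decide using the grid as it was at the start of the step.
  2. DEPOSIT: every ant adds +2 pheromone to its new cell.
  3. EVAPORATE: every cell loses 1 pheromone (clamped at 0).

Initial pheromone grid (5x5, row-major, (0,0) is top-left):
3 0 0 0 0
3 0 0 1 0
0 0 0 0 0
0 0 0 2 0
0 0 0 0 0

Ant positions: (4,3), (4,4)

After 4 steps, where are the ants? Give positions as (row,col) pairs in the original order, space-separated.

Step 1: ant0:(4,3)->N->(3,3) | ant1:(4,4)->N->(3,4)
  grid max=3 at (3,3)
Step 2: ant0:(3,3)->E->(3,4) | ant1:(3,4)->W->(3,3)
  grid max=4 at (3,3)
Step 3: ant0:(3,4)->W->(3,3) | ant1:(3,3)->E->(3,4)
  grid max=5 at (3,3)
Step 4: ant0:(3,3)->E->(3,4) | ant1:(3,4)->W->(3,3)
  grid max=6 at (3,3)

(3,4) (3,3)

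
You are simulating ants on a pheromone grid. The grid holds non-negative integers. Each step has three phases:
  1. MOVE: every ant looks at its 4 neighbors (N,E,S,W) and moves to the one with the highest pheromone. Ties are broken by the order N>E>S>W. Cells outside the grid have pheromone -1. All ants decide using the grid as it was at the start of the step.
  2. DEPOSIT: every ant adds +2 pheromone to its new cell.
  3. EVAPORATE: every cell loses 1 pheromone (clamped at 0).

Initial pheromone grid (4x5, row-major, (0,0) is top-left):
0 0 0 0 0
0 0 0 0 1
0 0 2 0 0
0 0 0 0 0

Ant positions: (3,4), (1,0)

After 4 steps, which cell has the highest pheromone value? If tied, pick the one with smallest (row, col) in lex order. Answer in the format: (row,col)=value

Answer: (0,3)=1

Derivation:
Step 1: ant0:(3,4)->N->(2,4) | ant1:(1,0)->N->(0,0)
  grid max=1 at (0,0)
Step 2: ant0:(2,4)->N->(1,4) | ant1:(0,0)->E->(0,1)
  grid max=1 at (0,1)
Step 3: ant0:(1,4)->N->(0,4) | ant1:(0,1)->E->(0,2)
  grid max=1 at (0,2)
Step 4: ant0:(0,4)->S->(1,4) | ant1:(0,2)->E->(0,3)
  grid max=1 at (0,3)
Final grid:
  0 0 0 1 0
  0 0 0 0 1
  0 0 0 0 0
  0 0 0 0 0
Max pheromone 1 at (0,3)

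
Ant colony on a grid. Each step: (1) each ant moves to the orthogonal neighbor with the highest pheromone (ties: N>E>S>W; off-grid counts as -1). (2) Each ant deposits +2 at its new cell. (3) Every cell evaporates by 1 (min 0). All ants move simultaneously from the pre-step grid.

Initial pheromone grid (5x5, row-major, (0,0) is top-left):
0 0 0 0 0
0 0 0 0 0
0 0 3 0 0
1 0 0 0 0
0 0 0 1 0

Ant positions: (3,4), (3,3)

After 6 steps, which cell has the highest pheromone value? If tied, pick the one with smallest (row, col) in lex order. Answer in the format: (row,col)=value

Answer: (1,4)=1

Derivation:
Step 1: ant0:(3,4)->N->(2,4) | ant1:(3,3)->S->(4,3)
  grid max=2 at (2,2)
Step 2: ant0:(2,4)->N->(1,4) | ant1:(4,3)->N->(3,3)
  grid max=1 at (1,4)
Step 3: ant0:(1,4)->N->(0,4) | ant1:(3,3)->S->(4,3)
  grid max=2 at (4,3)
Step 4: ant0:(0,4)->S->(1,4) | ant1:(4,3)->N->(3,3)
  grid max=1 at (1,4)
Step 5: ant0:(1,4)->N->(0,4) | ant1:(3,3)->S->(4,3)
  grid max=2 at (4,3)
Step 6: ant0:(0,4)->S->(1,4) | ant1:(4,3)->N->(3,3)
  grid max=1 at (1,4)
Final grid:
  0 0 0 0 0
  0 0 0 0 1
  0 0 0 0 0
  0 0 0 1 0
  0 0 0 1 0
Max pheromone 1 at (1,4)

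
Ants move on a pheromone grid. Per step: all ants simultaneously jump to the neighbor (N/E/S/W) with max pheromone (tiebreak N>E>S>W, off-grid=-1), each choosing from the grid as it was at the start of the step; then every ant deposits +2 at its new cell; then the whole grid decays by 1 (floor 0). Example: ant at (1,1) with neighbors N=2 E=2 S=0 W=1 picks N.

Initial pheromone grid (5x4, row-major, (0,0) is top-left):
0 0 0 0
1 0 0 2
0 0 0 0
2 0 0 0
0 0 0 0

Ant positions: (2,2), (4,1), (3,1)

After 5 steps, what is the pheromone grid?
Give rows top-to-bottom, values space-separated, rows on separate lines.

After step 1: ants at (1,2),(3,1),(3,0)
  0 0 0 0
  0 0 1 1
  0 0 0 0
  3 1 0 0
  0 0 0 0
After step 2: ants at (1,3),(3,0),(3,1)
  0 0 0 0
  0 0 0 2
  0 0 0 0
  4 2 0 0
  0 0 0 0
After step 3: ants at (0,3),(3,1),(3,0)
  0 0 0 1
  0 0 0 1
  0 0 0 0
  5 3 0 0
  0 0 0 0
After step 4: ants at (1,3),(3,0),(3,1)
  0 0 0 0
  0 0 0 2
  0 0 0 0
  6 4 0 0
  0 0 0 0
After step 5: ants at (0,3),(3,1),(3,0)
  0 0 0 1
  0 0 0 1
  0 0 0 0
  7 5 0 0
  0 0 0 0

0 0 0 1
0 0 0 1
0 0 0 0
7 5 0 0
0 0 0 0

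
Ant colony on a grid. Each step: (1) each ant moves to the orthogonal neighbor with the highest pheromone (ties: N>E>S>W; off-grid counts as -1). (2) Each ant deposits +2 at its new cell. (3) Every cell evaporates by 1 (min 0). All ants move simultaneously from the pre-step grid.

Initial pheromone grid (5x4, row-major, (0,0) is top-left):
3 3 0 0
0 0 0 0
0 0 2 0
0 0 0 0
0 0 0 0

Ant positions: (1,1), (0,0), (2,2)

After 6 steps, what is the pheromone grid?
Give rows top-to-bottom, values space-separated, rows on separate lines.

After step 1: ants at (0,1),(0,1),(1,2)
  2 6 0 0
  0 0 1 0
  0 0 1 0
  0 0 0 0
  0 0 0 0
After step 2: ants at (0,0),(0,0),(2,2)
  5 5 0 0
  0 0 0 0
  0 0 2 0
  0 0 0 0
  0 0 0 0
After step 3: ants at (0,1),(0,1),(1,2)
  4 8 0 0
  0 0 1 0
  0 0 1 0
  0 0 0 0
  0 0 0 0
After step 4: ants at (0,0),(0,0),(2,2)
  7 7 0 0
  0 0 0 0
  0 0 2 0
  0 0 0 0
  0 0 0 0
After step 5: ants at (0,1),(0,1),(1,2)
  6 10 0 0
  0 0 1 0
  0 0 1 0
  0 0 0 0
  0 0 0 0
After step 6: ants at (0,0),(0,0),(2,2)
  9 9 0 0
  0 0 0 0
  0 0 2 0
  0 0 0 0
  0 0 0 0

9 9 0 0
0 0 0 0
0 0 2 0
0 0 0 0
0 0 0 0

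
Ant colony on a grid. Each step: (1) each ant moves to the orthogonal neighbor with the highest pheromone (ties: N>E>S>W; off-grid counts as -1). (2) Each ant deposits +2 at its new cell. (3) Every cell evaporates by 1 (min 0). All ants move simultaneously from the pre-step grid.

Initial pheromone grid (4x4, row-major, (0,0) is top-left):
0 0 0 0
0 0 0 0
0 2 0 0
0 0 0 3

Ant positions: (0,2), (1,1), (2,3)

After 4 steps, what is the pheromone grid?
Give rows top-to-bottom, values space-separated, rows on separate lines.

After step 1: ants at (0,3),(2,1),(3,3)
  0 0 0 1
  0 0 0 0
  0 3 0 0
  0 0 0 4
After step 2: ants at (1,3),(1,1),(2,3)
  0 0 0 0
  0 1 0 1
  0 2 0 1
  0 0 0 3
After step 3: ants at (2,3),(2,1),(3,3)
  0 0 0 0
  0 0 0 0
  0 3 0 2
  0 0 0 4
After step 4: ants at (3,3),(1,1),(2,3)
  0 0 0 0
  0 1 0 0
  0 2 0 3
  0 0 0 5

0 0 0 0
0 1 0 0
0 2 0 3
0 0 0 5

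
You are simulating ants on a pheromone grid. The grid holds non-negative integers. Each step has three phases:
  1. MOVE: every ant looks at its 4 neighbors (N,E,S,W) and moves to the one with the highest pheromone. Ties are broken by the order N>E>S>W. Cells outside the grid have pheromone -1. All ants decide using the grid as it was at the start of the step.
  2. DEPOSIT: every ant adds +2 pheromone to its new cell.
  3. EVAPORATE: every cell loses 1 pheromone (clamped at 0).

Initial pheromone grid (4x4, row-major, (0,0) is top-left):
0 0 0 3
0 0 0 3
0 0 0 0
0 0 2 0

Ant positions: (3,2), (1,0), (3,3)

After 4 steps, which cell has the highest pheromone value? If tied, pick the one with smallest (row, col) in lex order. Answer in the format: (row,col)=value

Answer: (3,2)=6

Derivation:
Step 1: ant0:(3,2)->N->(2,2) | ant1:(1,0)->N->(0,0) | ant2:(3,3)->W->(3,2)
  grid max=3 at (3,2)
Step 2: ant0:(2,2)->S->(3,2) | ant1:(0,0)->E->(0,1) | ant2:(3,2)->N->(2,2)
  grid max=4 at (3,2)
Step 3: ant0:(3,2)->N->(2,2) | ant1:(0,1)->E->(0,2) | ant2:(2,2)->S->(3,2)
  grid max=5 at (3,2)
Step 4: ant0:(2,2)->S->(3,2) | ant1:(0,2)->E->(0,3) | ant2:(3,2)->N->(2,2)
  grid max=6 at (3,2)
Final grid:
  0 0 0 1
  0 0 0 0
  0 0 4 0
  0 0 6 0
Max pheromone 6 at (3,2)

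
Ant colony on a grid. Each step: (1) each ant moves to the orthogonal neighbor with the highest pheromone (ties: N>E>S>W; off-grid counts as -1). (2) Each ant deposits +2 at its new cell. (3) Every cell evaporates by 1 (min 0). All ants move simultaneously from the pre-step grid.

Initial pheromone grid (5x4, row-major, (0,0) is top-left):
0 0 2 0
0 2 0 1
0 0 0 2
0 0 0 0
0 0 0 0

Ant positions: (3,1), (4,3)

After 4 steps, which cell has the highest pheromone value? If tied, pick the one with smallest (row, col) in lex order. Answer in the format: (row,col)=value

Answer: (1,1)=2

Derivation:
Step 1: ant0:(3,1)->N->(2,1) | ant1:(4,3)->N->(3,3)
  grid max=1 at (0,2)
Step 2: ant0:(2,1)->N->(1,1) | ant1:(3,3)->N->(2,3)
  grid max=2 at (1,1)
Step 3: ant0:(1,1)->N->(0,1) | ant1:(2,3)->N->(1,3)
  grid max=1 at (0,1)
Step 4: ant0:(0,1)->S->(1,1) | ant1:(1,3)->S->(2,3)
  grid max=2 at (1,1)
Final grid:
  0 0 0 0
  0 2 0 0
  0 0 0 2
  0 0 0 0
  0 0 0 0
Max pheromone 2 at (1,1)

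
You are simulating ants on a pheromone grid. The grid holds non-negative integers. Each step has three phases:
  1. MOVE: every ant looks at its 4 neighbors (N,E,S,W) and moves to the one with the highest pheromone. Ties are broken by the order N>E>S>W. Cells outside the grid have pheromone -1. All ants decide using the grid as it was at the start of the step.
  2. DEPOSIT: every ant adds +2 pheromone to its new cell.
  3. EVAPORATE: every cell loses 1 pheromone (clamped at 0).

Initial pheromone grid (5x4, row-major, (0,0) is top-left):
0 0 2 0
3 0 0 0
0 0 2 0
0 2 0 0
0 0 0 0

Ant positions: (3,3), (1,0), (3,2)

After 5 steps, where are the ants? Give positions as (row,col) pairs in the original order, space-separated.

Step 1: ant0:(3,3)->N->(2,3) | ant1:(1,0)->N->(0,0) | ant2:(3,2)->N->(2,2)
  grid max=3 at (2,2)
Step 2: ant0:(2,3)->W->(2,2) | ant1:(0,0)->S->(1,0) | ant2:(2,2)->E->(2,3)
  grid max=4 at (2,2)
Step 3: ant0:(2,2)->E->(2,3) | ant1:(1,0)->N->(0,0) | ant2:(2,3)->W->(2,2)
  grid max=5 at (2,2)
Step 4: ant0:(2,3)->W->(2,2) | ant1:(0,0)->S->(1,0) | ant2:(2,2)->E->(2,3)
  grid max=6 at (2,2)
Step 5: ant0:(2,2)->E->(2,3) | ant1:(1,0)->N->(0,0) | ant2:(2,3)->W->(2,2)
  grid max=7 at (2,2)

(2,3) (0,0) (2,2)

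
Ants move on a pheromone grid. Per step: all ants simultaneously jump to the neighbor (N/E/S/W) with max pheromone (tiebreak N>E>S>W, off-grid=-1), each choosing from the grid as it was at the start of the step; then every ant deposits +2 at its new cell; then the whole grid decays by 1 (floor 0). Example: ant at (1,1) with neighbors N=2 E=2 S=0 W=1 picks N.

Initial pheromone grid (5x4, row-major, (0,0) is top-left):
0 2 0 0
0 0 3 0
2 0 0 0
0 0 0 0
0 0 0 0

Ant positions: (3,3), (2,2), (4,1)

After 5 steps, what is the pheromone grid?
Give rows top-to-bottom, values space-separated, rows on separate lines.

After step 1: ants at (2,3),(1,2),(3,1)
  0 1 0 0
  0 0 4 0
  1 0 0 1
  0 1 0 0
  0 0 0 0
After step 2: ants at (1,3),(0,2),(2,1)
  0 0 1 0
  0 0 3 1
  0 1 0 0
  0 0 0 0
  0 0 0 0
After step 3: ants at (1,2),(1,2),(1,1)
  0 0 0 0
  0 1 6 0
  0 0 0 0
  0 0 0 0
  0 0 0 0
After step 4: ants at (1,1),(1,1),(1,2)
  0 0 0 0
  0 4 7 0
  0 0 0 0
  0 0 0 0
  0 0 0 0
After step 5: ants at (1,2),(1,2),(1,1)
  0 0 0 0
  0 5 10 0
  0 0 0 0
  0 0 0 0
  0 0 0 0

0 0 0 0
0 5 10 0
0 0 0 0
0 0 0 0
0 0 0 0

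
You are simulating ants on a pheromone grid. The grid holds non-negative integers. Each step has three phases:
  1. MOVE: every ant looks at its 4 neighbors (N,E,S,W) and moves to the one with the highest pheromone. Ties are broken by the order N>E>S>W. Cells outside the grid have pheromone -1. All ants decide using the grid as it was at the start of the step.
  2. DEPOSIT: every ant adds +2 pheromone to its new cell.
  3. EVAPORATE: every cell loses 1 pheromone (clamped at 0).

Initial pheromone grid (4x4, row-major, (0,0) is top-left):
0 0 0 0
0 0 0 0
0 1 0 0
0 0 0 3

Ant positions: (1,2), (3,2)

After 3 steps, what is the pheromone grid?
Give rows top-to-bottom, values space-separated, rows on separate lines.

After step 1: ants at (0,2),(3,3)
  0 0 1 0
  0 0 0 0
  0 0 0 0
  0 0 0 4
After step 2: ants at (0,3),(2,3)
  0 0 0 1
  0 0 0 0
  0 0 0 1
  0 0 0 3
After step 3: ants at (1,3),(3,3)
  0 0 0 0
  0 0 0 1
  0 0 0 0
  0 0 0 4

0 0 0 0
0 0 0 1
0 0 0 0
0 0 0 4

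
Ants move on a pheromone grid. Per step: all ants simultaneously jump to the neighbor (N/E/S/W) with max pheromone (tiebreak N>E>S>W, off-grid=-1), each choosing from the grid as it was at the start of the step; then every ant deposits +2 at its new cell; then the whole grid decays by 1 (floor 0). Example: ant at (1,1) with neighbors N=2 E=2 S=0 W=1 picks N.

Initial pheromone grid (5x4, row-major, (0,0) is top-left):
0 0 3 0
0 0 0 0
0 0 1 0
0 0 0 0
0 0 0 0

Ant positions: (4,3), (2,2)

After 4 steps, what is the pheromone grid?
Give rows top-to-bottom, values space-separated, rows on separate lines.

After step 1: ants at (3,3),(1,2)
  0 0 2 0
  0 0 1 0
  0 0 0 0
  0 0 0 1
  0 0 0 0
After step 2: ants at (2,3),(0,2)
  0 0 3 0
  0 0 0 0
  0 0 0 1
  0 0 0 0
  0 0 0 0
After step 3: ants at (1,3),(0,3)
  0 0 2 1
  0 0 0 1
  0 0 0 0
  0 0 0 0
  0 0 0 0
After step 4: ants at (0,3),(0,2)
  0 0 3 2
  0 0 0 0
  0 0 0 0
  0 0 0 0
  0 0 0 0

0 0 3 2
0 0 0 0
0 0 0 0
0 0 0 0
0 0 0 0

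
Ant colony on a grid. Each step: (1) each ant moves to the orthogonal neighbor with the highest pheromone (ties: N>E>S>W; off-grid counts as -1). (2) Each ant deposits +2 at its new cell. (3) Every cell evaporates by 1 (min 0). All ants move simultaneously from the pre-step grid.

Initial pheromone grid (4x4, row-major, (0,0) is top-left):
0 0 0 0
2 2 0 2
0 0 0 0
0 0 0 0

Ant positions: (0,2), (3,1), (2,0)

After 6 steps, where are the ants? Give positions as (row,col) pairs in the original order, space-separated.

Step 1: ant0:(0,2)->E->(0,3) | ant1:(3,1)->N->(2,1) | ant2:(2,0)->N->(1,0)
  grid max=3 at (1,0)
Step 2: ant0:(0,3)->S->(1,3) | ant1:(2,1)->N->(1,1) | ant2:(1,0)->E->(1,1)
  grid max=4 at (1,1)
Step 3: ant0:(1,3)->N->(0,3) | ant1:(1,1)->W->(1,0) | ant2:(1,1)->W->(1,0)
  grid max=5 at (1,0)
Step 4: ant0:(0,3)->S->(1,3) | ant1:(1,0)->E->(1,1) | ant2:(1,0)->E->(1,1)
  grid max=6 at (1,1)
Step 5: ant0:(1,3)->N->(0,3) | ant1:(1,1)->W->(1,0) | ant2:(1,1)->W->(1,0)
  grid max=7 at (1,0)
Step 6: ant0:(0,3)->S->(1,3) | ant1:(1,0)->E->(1,1) | ant2:(1,0)->E->(1,1)
  grid max=8 at (1,1)

(1,3) (1,1) (1,1)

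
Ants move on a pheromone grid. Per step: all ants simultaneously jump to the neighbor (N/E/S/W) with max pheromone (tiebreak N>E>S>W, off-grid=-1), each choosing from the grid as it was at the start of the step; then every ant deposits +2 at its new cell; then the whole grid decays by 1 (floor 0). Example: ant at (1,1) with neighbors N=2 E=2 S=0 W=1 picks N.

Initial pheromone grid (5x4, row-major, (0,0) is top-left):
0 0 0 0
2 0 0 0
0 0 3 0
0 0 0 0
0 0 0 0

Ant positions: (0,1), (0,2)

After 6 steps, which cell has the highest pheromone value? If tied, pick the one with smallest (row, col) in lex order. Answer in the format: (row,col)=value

Step 1: ant0:(0,1)->E->(0,2) | ant1:(0,2)->E->(0,3)
  grid max=2 at (2,2)
Step 2: ant0:(0,2)->E->(0,3) | ant1:(0,3)->W->(0,2)
  grid max=2 at (0,2)
Step 3: ant0:(0,3)->W->(0,2) | ant1:(0,2)->E->(0,3)
  grid max=3 at (0,2)
Step 4: ant0:(0,2)->E->(0,3) | ant1:(0,3)->W->(0,2)
  grid max=4 at (0,2)
Step 5: ant0:(0,3)->W->(0,2) | ant1:(0,2)->E->(0,3)
  grid max=5 at (0,2)
Step 6: ant0:(0,2)->E->(0,3) | ant1:(0,3)->W->(0,2)
  grid max=6 at (0,2)
Final grid:
  0 0 6 6
  0 0 0 0
  0 0 0 0
  0 0 0 0
  0 0 0 0
Max pheromone 6 at (0,2)

Answer: (0,2)=6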